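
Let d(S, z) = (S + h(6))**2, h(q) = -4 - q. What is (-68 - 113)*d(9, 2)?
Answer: -181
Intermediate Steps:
d(S, z) = (-10 + S)**2 (d(S, z) = (S + (-4 - 1*6))**2 = (S + (-4 - 6))**2 = (S - 10)**2 = (-10 + S)**2)
(-68 - 113)*d(9, 2) = (-68 - 113)*(-10 + 9)**2 = -181*(-1)**2 = -181*1 = -181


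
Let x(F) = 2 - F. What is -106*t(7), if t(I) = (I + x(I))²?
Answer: -424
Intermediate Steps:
t(I) = 4 (t(I) = (I + (2 - I))² = 2² = 4)
-106*t(7) = -106*4 = -424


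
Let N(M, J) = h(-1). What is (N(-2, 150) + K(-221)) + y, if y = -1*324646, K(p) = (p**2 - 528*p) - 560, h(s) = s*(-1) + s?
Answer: -159677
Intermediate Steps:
h(s) = 0 (h(s) = -s + s = 0)
N(M, J) = 0
K(p) = -560 + p**2 - 528*p
y = -324646
(N(-2, 150) + K(-221)) + y = (0 + (-560 + (-221)**2 - 528*(-221))) - 324646 = (0 + (-560 + 48841 + 116688)) - 324646 = (0 + 164969) - 324646 = 164969 - 324646 = -159677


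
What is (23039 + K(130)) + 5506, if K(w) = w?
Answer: 28675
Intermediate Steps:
(23039 + K(130)) + 5506 = (23039 + 130) + 5506 = 23169 + 5506 = 28675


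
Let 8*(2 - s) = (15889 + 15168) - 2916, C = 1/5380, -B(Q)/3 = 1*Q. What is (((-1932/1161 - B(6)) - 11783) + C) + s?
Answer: -63637284841/4164120 ≈ -15282.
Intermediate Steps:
B(Q) = -3*Q
C = 1/5380 ≈ 0.00018587
s = -28125/8 (s = 2 - ((15889 + 15168) - 2916)/8 = 2 - (31057 - 2916)/8 = 2 - ⅛*28141 = 2 - 28141/8 = -28125/8 ≈ -3515.6)
(((-1932/1161 - B(6)) - 11783) + C) + s = (((-1932/1161 - (-3)*6) - 11783) + 1/5380) - 28125/8 = (((-1932*1/1161 - 1*(-18)) - 11783) + 1/5380) - 28125/8 = (((-644/387 + 18) - 11783) + 1/5380) - 28125/8 = ((6322/387 - 11783) + 1/5380) - 28125/8 = (-4553699/387 + 1/5380) - 28125/8 = -24498900233/2082060 - 28125/8 = -63637284841/4164120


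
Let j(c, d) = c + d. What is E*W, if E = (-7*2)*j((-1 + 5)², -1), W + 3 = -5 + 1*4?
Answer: 840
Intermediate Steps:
W = -4 (W = -3 + (-5 + 1*4) = -3 + (-5 + 4) = -3 - 1 = -4)
E = -210 (E = (-7*2)*((-1 + 5)² - 1) = -14*(4² - 1) = -14*(16 - 1) = -14*15 = -210)
E*W = -210*(-4) = 840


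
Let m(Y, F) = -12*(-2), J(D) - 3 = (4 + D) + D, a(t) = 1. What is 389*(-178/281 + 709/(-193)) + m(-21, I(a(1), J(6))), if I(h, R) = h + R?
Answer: -89562195/54233 ≈ -1651.4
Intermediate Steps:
J(D) = 7 + 2*D (J(D) = 3 + ((4 + D) + D) = 3 + (4 + 2*D) = 7 + 2*D)
I(h, R) = R + h
m(Y, F) = 24
389*(-178/281 + 709/(-193)) + m(-21, I(a(1), J(6))) = 389*(-178/281 + 709/(-193)) + 24 = 389*(-178*1/281 + 709*(-1/193)) + 24 = 389*(-178/281 - 709/193) + 24 = 389*(-233583/54233) + 24 = -90863787/54233 + 24 = -89562195/54233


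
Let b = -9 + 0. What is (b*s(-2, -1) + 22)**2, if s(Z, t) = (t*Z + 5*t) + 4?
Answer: 169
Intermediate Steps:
b = -9
s(Z, t) = 4 + 5*t + Z*t (s(Z, t) = (Z*t + 5*t) + 4 = (5*t + Z*t) + 4 = 4 + 5*t + Z*t)
(b*s(-2, -1) + 22)**2 = (-9*(4 + 5*(-1) - 2*(-1)) + 22)**2 = (-9*(4 - 5 + 2) + 22)**2 = (-9*1 + 22)**2 = (-9 + 22)**2 = 13**2 = 169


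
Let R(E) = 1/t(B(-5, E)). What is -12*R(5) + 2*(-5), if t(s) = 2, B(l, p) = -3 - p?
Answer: -16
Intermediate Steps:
R(E) = 1/2
-12*R(5) + 2*(-5) = -12*1/2 + 2*(-5) = -6 - 10 = -16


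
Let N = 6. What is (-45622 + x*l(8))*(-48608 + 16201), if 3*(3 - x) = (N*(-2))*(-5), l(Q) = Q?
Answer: 1482879506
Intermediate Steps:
x = -17 (x = 3 - 6*(-2)*(-5)/3 = 3 - (-4)*(-5) = 3 - ⅓*60 = 3 - 20 = -17)
(-45622 + x*l(8))*(-48608 + 16201) = (-45622 - 17*8)*(-48608 + 16201) = (-45622 - 136)*(-32407) = -45758*(-32407) = 1482879506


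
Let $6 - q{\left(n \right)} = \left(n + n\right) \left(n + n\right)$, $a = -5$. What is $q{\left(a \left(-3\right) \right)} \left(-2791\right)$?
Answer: $2495154$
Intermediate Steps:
$q{\left(n \right)} = 6 - 4 n^{2}$ ($q{\left(n \right)} = 6 - \left(n + n\right) \left(n + n\right) = 6 - 2 n 2 n = 6 - 4 n^{2}$)
$q{\left(a \left(-3\right) \right)} \left(-2791\right) = \left(6 - 4 \left(\left(-5\right) \left(-3\right)\right)^{2}\right) \left(-2791\right) = \left(6 - 4 \cdot 15^{2}\right) \left(-2791\right) = \left(6 - 900\right) \left(-2791\right) = \left(-894\right) \left(-2791\right) = 2495154$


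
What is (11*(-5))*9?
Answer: -495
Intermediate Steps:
(11*(-5))*9 = -55*9 = -495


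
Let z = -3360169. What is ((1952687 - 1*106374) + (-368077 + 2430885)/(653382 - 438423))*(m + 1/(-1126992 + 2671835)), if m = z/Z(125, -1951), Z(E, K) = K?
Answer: 686732234984940023483850/215961331819529 ≈ 3.1799e+9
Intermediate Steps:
m = 3360169/1951 (m = -3360169/(-1951) = -3360169*(-1/1951) = 3360169/1951 ≈ 1722.3)
((1952687 - 1*106374) + (-368077 + 2430885)/(653382 - 438423))*(m + 1/(-1126992 + 2671835)) = ((1952687 - 1*106374) + (-368077 + 2430885)/(653382 - 438423))*(3360169/1951 + 1/(-1126992 + 2671835)) = ((1952687 - 106374) + 2062808/214959)*(3360169/1951 + 1/1544843) = (1846313 + 2062808*(1/214959))*(3360169/1951 + 1/1544843) = (1846313 + 2062808/214959)*(5190933560418/3013988693) = (396883658975/214959)*(5190933560418/3013988693) = 686732234984940023483850/215961331819529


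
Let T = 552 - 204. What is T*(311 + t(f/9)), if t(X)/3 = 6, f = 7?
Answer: 114492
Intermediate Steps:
t(X) = 18 (t(X) = 3*6 = 18)
T = 348
T*(311 + t(f/9)) = 348*(311 + 18) = 348*329 = 114492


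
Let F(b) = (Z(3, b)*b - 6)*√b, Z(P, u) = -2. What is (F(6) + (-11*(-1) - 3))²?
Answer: 2008 - 288*√6 ≈ 1302.5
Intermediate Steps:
F(b) = √b*(-6 - 2*b) (F(b) = (-2*b - 6)*√b = (-6 - 2*b)*√b = √b*(-6 - 2*b))
(F(6) + (-11*(-1) - 3))² = (2*√6*(-3 - 1*6) + (-11*(-1) - 3))² = (2*√6*(-3 - 6) + (11 - 3))² = (2*√6*(-9) + 8)² = (-18*√6 + 8)² = (8 - 18*√6)²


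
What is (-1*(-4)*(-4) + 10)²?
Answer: 36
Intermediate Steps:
(-1*(-4)*(-4) + 10)² = (4*(-4) + 10)² = (-16 + 10)² = (-6)² = 36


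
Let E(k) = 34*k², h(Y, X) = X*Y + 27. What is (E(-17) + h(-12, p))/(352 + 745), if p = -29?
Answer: 10201/1097 ≈ 9.2990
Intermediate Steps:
h(Y, X) = 27 + X*Y
(E(-17) + h(-12, p))/(352 + 745) = (34*(-17)² + (27 - 29*(-12)))/(352 + 745) = (34*289 + (27 + 348))/1097 = (9826 + 375)*(1/1097) = 10201*(1/1097) = 10201/1097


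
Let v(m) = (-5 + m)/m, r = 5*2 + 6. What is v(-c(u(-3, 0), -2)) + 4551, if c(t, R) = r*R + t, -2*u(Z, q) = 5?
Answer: 314078/69 ≈ 4551.9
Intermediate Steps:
r = 16 (r = 10 + 6 = 16)
u(Z, q) = -5/2 (u(Z, q) = -½*5 = -5/2)
c(t, R) = t + 16*R (c(t, R) = 16*R + t = t + 16*R)
v(m) = (-5 + m)/m
v(-c(u(-3, 0), -2)) + 4551 = (-5 - (-5/2 + 16*(-2)))/((-(-5/2 + 16*(-2)))) + 4551 = (-5 - (-5/2 - 32))/((-(-5/2 - 32))) + 4551 = (-5 - 1*(-69/2))/((-1*(-69/2))) + 4551 = (-5 + 69/2)/(69/2) + 4551 = (2/69)*(59/2) + 4551 = 59/69 + 4551 = 314078/69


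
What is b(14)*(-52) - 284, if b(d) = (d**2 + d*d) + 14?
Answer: -21396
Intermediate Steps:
b(d) = 14 + 2*d**2 (b(d) = (d**2 + d**2) + 14 = 2*d**2 + 14 = 14 + 2*d**2)
b(14)*(-52) - 284 = (14 + 2*14**2)*(-52) - 284 = (14 + 2*196)*(-52) - 284 = (14 + 392)*(-52) - 284 = 406*(-52) - 284 = -21112 - 284 = -21396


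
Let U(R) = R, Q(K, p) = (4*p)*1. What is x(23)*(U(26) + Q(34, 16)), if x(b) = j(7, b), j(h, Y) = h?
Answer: 630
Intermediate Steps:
Q(K, p) = 4*p
x(b) = 7
x(23)*(U(26) + Q(34, 16)) = 7*(26 + 4*16) = 7*(26 + 64) = 7*90 = 630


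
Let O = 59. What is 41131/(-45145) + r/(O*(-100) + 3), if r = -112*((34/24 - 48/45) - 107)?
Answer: -781797503/266220065 ≈ -2.9367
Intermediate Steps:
r = 59724/5 (r = -112*((34*(1/24) - 48*1/45) - 107) = -112*((17/12 - 16/15) - 107) = -112*(7/20 - 107) = -112*(-2133/20) = 59724/5 ≈ 11945.)
41131/(-45145) + r/(O*(-100) + 3) = 41131/(-45145) + 59724/(5*(59*(-100) + 3)) = 41131*(-1/45145) + 59724/(5*(-5900 + 3)) = -41131/45145 + (59724/5)/(-5897) = -41131/45145 + (59724/5)*(-1/5897) = -41131/45145 - 59724/29485 = -781797503/266220065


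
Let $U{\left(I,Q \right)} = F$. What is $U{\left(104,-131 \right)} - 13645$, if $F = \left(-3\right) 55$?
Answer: $-13810$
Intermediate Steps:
$F = -165$
$U{\left(I,Q \right)} = -165$
$U{\left(104,-131 \right)} - 13645 = -165 - 13645 = -13810$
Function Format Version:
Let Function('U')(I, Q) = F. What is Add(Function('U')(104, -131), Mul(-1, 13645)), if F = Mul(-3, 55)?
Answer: -13810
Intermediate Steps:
F = -165
Function('U')(I, Q) = -165
Add(Function('U')(104, -131), Mul(-1, 13645)) = Add(-165, Mul(-1, 13645)) = Add(-165, -13645) = -13810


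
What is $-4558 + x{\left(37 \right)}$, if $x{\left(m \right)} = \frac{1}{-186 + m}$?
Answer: $- \frac{679143}{149} \approx -4558.0$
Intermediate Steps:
$-4558 + x{\left(37 \right)} = -4558 + \frac{1}{-186 + 37} = -4558 + \frac{1}{-149} = -4558 - \frac{1}{149} = - \frac{679143}{149}$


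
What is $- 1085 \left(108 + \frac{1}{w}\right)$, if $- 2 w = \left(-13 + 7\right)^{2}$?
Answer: $- \frac{2108155}{18} \approx -1.1712 \cdot 10^{5}$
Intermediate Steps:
$w = -18$ ($w = - \frac{\left(-13 + 7\right)^{2}}{2} = - \frac{\left(-6\right)^{2}}{2} = \left(- \frac{1}{2}\right) 36 = -18$)
$- 1085 \left(108 + \frac{1}{w}\right) = - 1085 \left(108 + \frac{1}{-18}\right) = - 1085 \left(108 - \frac{1}{18}\right) = \left(-1085\right) \frac{1943}{18} = - \frac{2108155}{18}$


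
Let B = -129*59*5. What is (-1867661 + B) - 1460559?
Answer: -3366275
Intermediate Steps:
B = -38055 (B = -7611*5 = -38055)
(-1867661 + B) - 1460559 = (-1867661 - 38055) - 1460559 = -1905716 - 1460559 = -3366275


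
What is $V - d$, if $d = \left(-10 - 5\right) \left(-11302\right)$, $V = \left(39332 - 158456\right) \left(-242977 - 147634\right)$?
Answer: $46530975234$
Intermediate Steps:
$V = 46531144764$ ($V = \left(-119124\right) \left(-390611\right) = 46531144764$)
$d = 169530$ ($d = \left(-10 - 5\right) \left(-11302\right) = \left(-15\right) \left(-11302\right) = 169530$)
$V - d = 46531144764 - 169530 = 46530975234$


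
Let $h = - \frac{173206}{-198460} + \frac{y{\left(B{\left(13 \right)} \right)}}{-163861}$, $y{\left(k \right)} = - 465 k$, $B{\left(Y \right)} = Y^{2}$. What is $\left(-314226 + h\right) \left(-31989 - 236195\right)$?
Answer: $\frac{685112211664868122324}{8129963515} \approx 8.427 \cdot 10^{10}$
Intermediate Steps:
$h = \frac{21988843733}{16259927030}$ ($h = - \frac{173206}{-198460} + \frac{\left(-465\right) 13^{2}}{-163861} = \left(-173206\right) \left(- \frac{1}{198460}\right) + \left(-465\right) 169 \left(- \frac{1}{163861}\right) = \frac{86603}{99230} - - \frac{78585}{163861} = \frac{86603}{99230} + \frac{78585}{163861} = \frac{21988843733}{16259927030} \approx 1.3523$)
$\left(-314226 + h\right) \left(-31989 - 236195\right) = \left(-314226 + \frac{21988843733}{16259927030}\right) \left(-31989 - 236195\right) = \left(- \frac{5109269842085047}{16259927030}\right) \left(-268184\right) = \frac{685112211664868122324}{8129963515}$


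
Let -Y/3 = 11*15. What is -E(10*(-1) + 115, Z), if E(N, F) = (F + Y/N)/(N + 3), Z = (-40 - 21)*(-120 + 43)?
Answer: -16423/378 ≈ -43.447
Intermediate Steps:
Y = -495 (Y = -33*15 = -3*165 = -495)
Z = 4697 (Z = -61*(-77) = 4697)
E(N, F) = (F - 495/N)/(3 + N) (E(N, F) = (F - 495/N)/(N + 3) = (F - 495/N)/(3 + N))
-E(10*(-1) + 115, Z) = -(-495 + 4697*(10*(-1) + 115))/((10*(-1) + 115)*(3 + (10*(-1) + 115))) = -(-495 + 4697*(-10 + 115))/((-10 + 115)*(3 + (-10 + 115))) = -(-495 + 4697*105)/(105*(3 + 105)) = -(-495 + 493185)/(105*108) = -492690/(105*108) = -1*16423/378 = -16423/378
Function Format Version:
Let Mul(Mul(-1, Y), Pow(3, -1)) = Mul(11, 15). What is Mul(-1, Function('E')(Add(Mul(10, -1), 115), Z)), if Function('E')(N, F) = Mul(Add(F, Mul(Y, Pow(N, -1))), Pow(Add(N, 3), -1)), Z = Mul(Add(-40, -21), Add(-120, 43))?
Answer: Rational(-16423, 378) ≈ -43.447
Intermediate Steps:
Y = -495 (Y = Mul(-3, Mul(11, 15)) = Mul(-3, 165) = -495)
Z = 4697 (Z = Mul(-61, -77) = 4697)
Function('E')(N, F) = Mul(Pow(Add(3, N), -1), Add(F, Mul(-495, Pow(N, -1)))) (Function('E')(N, F) = Mul(Add(F, Mul(-495, Pow(N, -1))), Pow(Add(N, 3), -1)) = Mul(Add(F, Mul(-495, Pow(N, -1))), Pow(Add(3, N), -1)) = Mul(Pow(Add(3, N), -1), Add(F, Mul(-495, Pow(N, -1)))))
Mul(-1, Function('E')(Add(Mul(10, -1), 115), Z)) = Mul(-1, Mul(Pow(Add(Mul(10, -1), 115), -1), Pow(Add(3, Add(Mul(10, -1), 115)), -1), Add(-495, Mul(4697, Add(Mul(10, -1), 115))))) = Mul(-1, Mul(Pow(Add(-10, 115), -1), Pow(Add(3, Add(-10, 115)), -1), Add(-495, Mul(4697, Add(-10, 115))))) = Mul(-1, Mul(Pow(105, -1), Pow(Add(3, 105), -1), Add(-495, Mul(4697, 105)))) = Mul(-1, Mul(Rational(1, 105), Pow(108, -1), Add(-495, 493185))) = Mul(-1, Mul(Rational(1, 105), Rational(1, 108), 492690)) = Mul(-1, Rational(16423, 378)) = Rational(-16423, 378)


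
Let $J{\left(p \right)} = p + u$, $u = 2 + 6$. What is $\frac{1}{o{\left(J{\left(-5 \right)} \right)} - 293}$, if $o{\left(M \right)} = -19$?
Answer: $- \frac{1}{312} \approx -0.0032051$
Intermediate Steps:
$u = 8$
$J{\left(p \right)} = 8 + p$ ($J{\left(p \right)} = p + 8 = 8 + p$)
$\frac{1}{o{\left(J{\left(-5 \right)} \right)} - 293} = \frac{1}{-19 - 293} = \frac{1}{-312} = - \frac{1}{312}$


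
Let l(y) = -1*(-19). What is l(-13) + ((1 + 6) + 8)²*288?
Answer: 64819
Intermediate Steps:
l(y) = 19
l(-13) + ((1 + 6) + 8)²*288 = 19 + ((1 + 6) + 8)²*288 = 19 + (7 + 8)²*288 = 19 + 15²*288 = 19 + 225*288 = 19 + 64800 = 64819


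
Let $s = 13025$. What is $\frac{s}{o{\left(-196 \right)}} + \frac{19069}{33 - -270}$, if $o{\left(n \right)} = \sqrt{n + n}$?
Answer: $\frac{19069}{303} - \frac{13025 i \sqrt{2}}{28} \approx 62.934 - 657.86 i$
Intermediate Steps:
$o{\left(n \right)} = \sqrt{2} \sqrt{n}$ ($o{\left(n \right)} = \sqrt{2 n} = \sqrt{2} \sqrt{n}$)
$\frac{s}{o{\left(-196 \right)}} + \frac{19069}{33 - -270} = \frac{13025}{\sqrt{2} \sqrt{-196}} + \frac{19069}{33 - -270} = \frac{13025}{\sqrt{2} \cdot 14 i} + \frac{19069}{33 + 270} = \frac{13025}{14 i \sqrt{2}} + \frac{19069}{303} = 13025 \left(- \frac{i \sqrt{2}}{28}\right) + 19069 \cdot \frac{1}{303} = - \frac{13025 i \sqrt{2}}{28} + \frac{19069}{303} = \frac{19069}{303} - \frac{13025 i \sqrt{2}}{28}$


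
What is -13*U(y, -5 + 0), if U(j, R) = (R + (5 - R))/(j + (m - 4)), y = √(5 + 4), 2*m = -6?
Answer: 65/4 ≈ 16.250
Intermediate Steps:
m = -3 (m = (½)*(-6) = -3)
y = 3 (y = √9 = 3)
U(j, R) = 5/(-7 + j) (U(j, R) = (R + (5 - R))/(j + (-3 - 4)) = 5/(j - 7) = 5/(-7 + j))
-13*U(y, -5 + 0) = -65/(-7 + 3) = -65/(-4) = -65*(-1)/4 = -13*(-5/4) = 65/4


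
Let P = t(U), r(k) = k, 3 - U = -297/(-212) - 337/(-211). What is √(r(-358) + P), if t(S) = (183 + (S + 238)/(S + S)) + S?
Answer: √781000284353545/111830 ≈ 249.90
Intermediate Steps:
U = 85/44732 (U = 3 - (-297/(-212) - 337/(-211)) = 3 - (-297*(-1/212) - 337*(-1/211)) = 3 - (297/212 + 337/211) = 3 - 1*134111/44732 = 3 - 134111/44732 = 85/44732 ≈ 0.0019002)
t(S) = 183 + S + (238 + S)/(2*S) (t(S) = (183 + (238 + S)/((2*S))) + S = (183 + (238 + S)*(1/(2*S))) + S = (183 + (238 + S)/(2*S)) + S = 183 + S + (238 + S)/(2*S))
P = 14047704803/223660 (P = 367/2 + 85/44732 + 119/(85/44732) = 367/2 + 85/44732 + 119*(44732/85) = 367/2 + 85/44732 + 313124/5 = 14047704803/223660 ≈ 62808.)
√(r(-358) + P) = √(-358 + 14047704803/223660) = √(13967634523/223660) = √781000284353545/111830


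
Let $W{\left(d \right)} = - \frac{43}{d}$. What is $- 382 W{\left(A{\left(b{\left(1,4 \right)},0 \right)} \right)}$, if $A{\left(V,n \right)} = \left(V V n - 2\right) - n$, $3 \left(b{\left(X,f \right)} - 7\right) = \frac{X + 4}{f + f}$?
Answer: $-8213$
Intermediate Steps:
$b{\left(X,f \right)} = 7 + \frac{4 + X}{6 f}$ ($b{\left(X,f \right)} = 7 + \frac{\left(X + 4\right) \frac{1}{f + f}}{3} = 7 + \frac{\left(4 + X\right) \frac{1}{2 f}}{3} = 7 + \frac{\frac{1}{2} \frac{1}{f} \left(4 + X\right)}{3} = 7 + \frac{4 + X}{6 f}$)
$A{\left(V,n \right)} = -2 - n + n V^{2}$ ($A{\left(V,n \right)} = \left(V^{2} n - 2\right) - n = \left(n V^{2} - 2\right) - n = \left(-2 + n V^{2}\right) - n = -2 - n + n V^{2}$)
$- 382 W{\left(A{\left(b{\left(1,4 \right)},0 \right)} \right)} = - 382 \left(- \frac{43}{-2 - 0 + 0 \left(\frac{4 + 1 + 42 \cdot 4}{6 \cdot 4}\right)^{2}}\right) = - 382 \left(- \frac{43}{-2 + 0 + 0 \left(\frac{1}{6} \cdot \frac{1}{4} \left(4 + 1 + 168\right)\right)^{2}}\right) = - 382 \left(- \frac{43}{-2 + 0 + 0 \left(\frac{1}{6} \cdot \frac{1}{4} \cdot 173\right)^{2}}\right) = - 382 \left(- \frac{43}{-2 + 0 + 0 \left(\frac{173}{24}\right)^{2}}\right) = - 382 \left(- \frac{43}{-2 + 0 + 0 \cdot \frac{29929}{576}}\right) = - 382 \left(- \frac{43}{-2 + 0 + 0}\right) = - 382 \left(- \frac{43}{-2}\right) = - 382 \left(\left(-43\right) \left(- \frac{1}{2}\right)\right) = \left(-382\right) \frac{43}{2} = -8213$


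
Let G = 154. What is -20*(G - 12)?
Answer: -2840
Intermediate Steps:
-20*(G - 12) = -20*(154 - 12) = -20*142 = -2840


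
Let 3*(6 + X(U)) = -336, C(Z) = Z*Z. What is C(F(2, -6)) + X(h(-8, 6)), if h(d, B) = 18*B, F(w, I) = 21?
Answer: 323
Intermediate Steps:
C(Z) = Z**2
X(U) = -118 (X(U) = -6 + (1/3)*(-336) = -6 - 112 = -118)
C(F(2, -6)) + X(h(-8, 6)) = 21**2 - 118 = 441 - 118 = 323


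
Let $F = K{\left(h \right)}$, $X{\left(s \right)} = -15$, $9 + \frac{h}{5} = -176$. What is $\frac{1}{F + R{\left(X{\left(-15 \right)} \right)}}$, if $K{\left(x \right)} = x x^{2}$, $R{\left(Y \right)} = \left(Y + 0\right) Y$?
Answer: $- \frac{1}{791452900} \approx -1.2635 \cdot 10^{-9}$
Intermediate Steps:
$h = -925$ ($h = -45 + 5 \left(-176\right) = -45 - 880 = -925$)
$R{\left(Y \right)} = Y^{2}$ ($R{\left(Y \right)} = Y Y = Y^{2}$)
$K{\left(x \right)} = x^{3}$
$F = -791453125$ ($F = \left(-925\right)^{3} = -791453125$)
$\frac{1}{F + R{\left(X{\left(-15 \right)} \right)}} = \frac{1}{-791453125 + \left(-15\right)^{2}} = \frac{1}{-791453125 + 225} = \frac{1}{-791452900} = - \frac{1}{791452900}$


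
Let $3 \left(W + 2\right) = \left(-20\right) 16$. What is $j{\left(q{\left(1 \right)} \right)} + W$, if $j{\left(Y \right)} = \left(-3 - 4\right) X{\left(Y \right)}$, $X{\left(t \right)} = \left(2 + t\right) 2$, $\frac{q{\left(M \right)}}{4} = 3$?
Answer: $- \frac{914}{3} \approx -304.67$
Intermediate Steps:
$q{\left(M \right)} = 12$ ($q{\left(M \right)} = 4 \cdot 3 = 12$)
$X{\left(t \right)} = 4 + 2 t$
$j{\left(Y \right)} = -28 - 14 Y$ ($j{\left(Y \right)} = \left(-3 - 4\right) \left(4 + 2 Y\right) = - 7 \left(4 + 2 Y\right) = -28 - 14 Y$)
$W = - \frac{326}{3}$ ($W = -2 + \frac{\left(-20\right) 16}{3} = -2 + \frac{1}{3} \left(-320\right) = -2 - \frac{320}{3} = - \frac{326}{3} \approx -108.67$)
$j{\left(q{\left(1 \right)} \right)} + W = \left(-28 - 168\right) - \frac{326}{3} = -196 - \frac{326}{3} = - \frac{914}{3}$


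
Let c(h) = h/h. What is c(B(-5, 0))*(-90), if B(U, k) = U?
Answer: -90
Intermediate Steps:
c(h) = 1
c(B(-5, 0))*(-90) = 1*(-90) = -90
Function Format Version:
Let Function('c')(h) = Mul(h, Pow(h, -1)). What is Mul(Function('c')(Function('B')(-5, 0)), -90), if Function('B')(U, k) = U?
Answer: -90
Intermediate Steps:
Function('c')(h) = 1
Mul(Function('c')(Function('B')(-5, 0)), -90) = Mul(1, -90) = -90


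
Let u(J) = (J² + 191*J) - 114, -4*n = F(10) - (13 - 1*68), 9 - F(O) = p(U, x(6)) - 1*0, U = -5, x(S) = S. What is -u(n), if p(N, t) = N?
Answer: 49779/16 ≈ 3111.2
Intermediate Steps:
F(O) = 14 (F(O) = 9 - (-5 - 1*0) = 9 - (-5 + 0) = 9 - 1*(-5) = 9 + 5 = 14)
n = -69/4 (n = -(14 - (13 - 1*68))/4 = -(14 - (13 - 68))/4 = -(14 - 1*(-55))/4 = -(14 + 55)/4 = -¼*69 = -69/4 ≈ -17.250)
u(J) = -114 + J² + 191*J
-u(n) = -(-114 + (-69/4)² + 191*(-69/4)) = -(-114 + 4761/16 - 13179/4) = -1*(-49779/16) = 49779/16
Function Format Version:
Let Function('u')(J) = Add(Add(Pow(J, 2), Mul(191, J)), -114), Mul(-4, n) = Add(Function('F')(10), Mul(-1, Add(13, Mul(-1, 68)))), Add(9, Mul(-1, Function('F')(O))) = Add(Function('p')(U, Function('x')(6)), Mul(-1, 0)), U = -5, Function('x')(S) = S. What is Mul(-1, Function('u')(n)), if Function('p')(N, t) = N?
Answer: Rational(49779, 16) ≈ 3111.2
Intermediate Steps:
Function('F')(O) = 14 (Function('F')(O) = Add(9, Mul(-1, Add(-5, Mul(-1, 0)))) = Add(9, Mul(-1, Add(-5, 0))) = Add(9, Mul(-1, -5)) = Add(9, 5) = 14)
n = Rational(-69, 4) (n = Mul(Rational(-1, 4), Add(14, Mul(-1, Add(13, Mul(-1, 68))))) = Mul(Rational(-1, 4), Add(14, Mul(-1, Add(13, -68)))) = Mul(Rational(-1, 4), Add(14, Mul(-1, -55))) = Mul(Rational(-1, 4), Add(14, 55)) = Mul(Rational(-1, 4), 69) = Rational(-69, 4) ≈ -17.250)
Function('u')(J) = Add(-114, Pow(J, 2), Mul(191, J))
Mul(-1, Function('u')(n)) = Mul(-1, Add(-114, Pow(Rational(-69, 4), 2), Mul(191, Rational(-69, 4)))) = Mul(-1, Add(-114, Rational(4761, 16), Rational(-13179, 4))) = Mul(-1, Rational(-49779, 16)) = Rational(49779, 16)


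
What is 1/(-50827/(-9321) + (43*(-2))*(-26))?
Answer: 9321/20892583 ≈ 0.00044614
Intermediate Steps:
1/(-50827/(-9321) + (43*(-2))*(-26)) = 1/(-50827*(-1/9321) - 86*(-26)) = 1/(50827/9321 + 2236) = 1/(20892583/9321) = 9321/20892583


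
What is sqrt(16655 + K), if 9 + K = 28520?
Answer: sqrt(45166) ≈ 212.52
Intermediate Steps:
K = 28511 (K = -9 + 28520 = 28511)
sqrt(16655 + K) = sqrt(16655 + 28511) = sqrt(45166)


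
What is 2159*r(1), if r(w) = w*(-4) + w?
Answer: -6477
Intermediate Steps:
r(w) = -3*w (r(w) = -4*w + w = -3*w)
2159*r(1) = 2159*(-3*1) = 2159*(-3) = -6477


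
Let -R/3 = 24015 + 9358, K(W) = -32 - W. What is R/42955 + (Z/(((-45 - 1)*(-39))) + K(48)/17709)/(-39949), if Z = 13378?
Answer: -1008563172648786/432678751092445 ≈ -2.3310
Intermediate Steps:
R = -100119 (R = -3*(24015 + 9358) = -3*33373 = -100119)
R/42955 + (Z/(((-45 - 1)*(-39))) + K(48)/17709)/(-39949) = -100119/42955 + (13378/(((-45 - 1)*(-39))) + (-32 - 1*48)/17709)/(-39949) = -100119*1/42955 + (13378/((-46*(-39))) + (-32 - 48)*(1/17709))*(-1/39949) = -100119/42955 + (13378/1794 - 80*1/17709)*(-1/39949) = -100119/42955 + (13378*(1/1794) - 80/17709)*(-1/39949) = -100119/42955 + (6689/897 - 80/17709)*(-1/39949) = -100119/42955 + (13153749/1764997)*(-1/39949) = -100119/42955 - 1879107/10072837879 = -1008563172648786/432678751092445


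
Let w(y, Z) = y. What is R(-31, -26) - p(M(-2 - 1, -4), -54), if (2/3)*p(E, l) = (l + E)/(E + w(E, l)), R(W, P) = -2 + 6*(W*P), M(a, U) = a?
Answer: 19279/4 ≈ 4819.8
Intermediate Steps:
R(W, P) = -2 + 6*P*W (R(W, P) = -2 + 6*(P*W) = -2 + 6*P*W)
p(E, l) = 3*(E + l)/(4*E) (p(E, l) = 3*((l + E)/(E + E))/2 = 3*((E + l)/((2*E)))/2 = 3*((E + l)*(1/(2*E)))/2 = 3*((E + l)/(2*E))/2 = 3*(E + l)/(4*E))
R(-31, -26) - p(M(-2 - 1, -4), -54) = (-2 + 6*(-26)*(-31)) - 3*((-2 - 1) - 54)/(4*(-2 - 1)) = (-2 + 4836) - 3*(-3 - 54)/(4*(-3)) = 4834 - 3*(-1)*(-57)/(4*3) = 4834 - 1*57/4 = 4834 - 57/4 = 19279/4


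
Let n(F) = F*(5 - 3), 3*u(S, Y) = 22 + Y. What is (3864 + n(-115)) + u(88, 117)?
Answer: 11041/3 ≈ 3680.3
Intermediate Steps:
u(S, Y) = 22/3 + Y/3 (u(S, Y) = (22 + Y)/3 = 22/3 + Y/3)
n(F) = 2*F (n(F) = F*2 = 2*F)
(3864 + n(-115)) + u(88, 117) = (3864 + 2*(-115)) + (22/3 + (⅓)*117) = (3864 - 230) + (22/3 + 39) = 3634 + 139/3 = 11041/3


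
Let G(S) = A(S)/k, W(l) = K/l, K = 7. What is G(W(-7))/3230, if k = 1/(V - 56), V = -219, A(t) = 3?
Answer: -165/646 ≈ -0.25542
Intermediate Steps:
W(l) = 7/l
k = -1/275 (k = 1/(-219 - 56) = 1/(-275) = -1/275 ≈ -0.0036364)
G(S) = -825 (G(S) = 3/(-1/275) = 3*(-275) = -825)
G(W(-7))/3230 = -825/3230 = -825*1/3230 = -165/646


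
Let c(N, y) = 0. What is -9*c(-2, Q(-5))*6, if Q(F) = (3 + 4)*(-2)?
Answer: 0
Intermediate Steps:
Q(F) = -14 (Q(F) = 7*(-2) = -14)
-9*c(-2, Q(-5))*6 = -9*0*6 = 0*6 = 0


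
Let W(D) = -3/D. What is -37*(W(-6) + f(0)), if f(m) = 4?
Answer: -333/2 ≈ -166.50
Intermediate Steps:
-37*(W(-6) + f(0)) = -37*(-3/(-6) + 4) = -37*(-3*(-⅙) + 4) = -37*(½ + 4) = -37*9/2 = -333/2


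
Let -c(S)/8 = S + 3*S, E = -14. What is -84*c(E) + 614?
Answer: -37018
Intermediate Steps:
c(S) = -32*S (c(S) = -8*(S + 3*S) = -32*S)
-84*c(E) + 614 = -(-2688)*(-14) + 614 = -84*448 + 614 = -37632 + 614 = -37018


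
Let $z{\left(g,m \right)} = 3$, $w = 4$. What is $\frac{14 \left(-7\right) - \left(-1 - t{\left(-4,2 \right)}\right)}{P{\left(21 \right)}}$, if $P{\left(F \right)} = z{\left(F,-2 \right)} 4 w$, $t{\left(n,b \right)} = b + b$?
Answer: $- \frac{31}{16} \approx -1.9375$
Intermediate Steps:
$t{\left(n,b \right)} = 2 b$
$P{\left(F \right)} = 48$ ($P{\left(F \right)} = 3 \cdot 4 \cdot 4 = 12 \cdot 4 = 48$)
$\frac{14 \left(-7\right) - \left(-1 - t{\left(-4,2 \right)}\right)}{P{\left(21 \right)}} = \frac{14 \left(-7\right) + \left(\left(6 + 2 \cdot 2\right) - 5\right)}{48} = \left(-98 + \left(\left(6 + 4\right) - 5\right)\right) \frac{1}{48} = \left(-98 + \left(10 - 5\right)\right) \frac{1}{48} = \left(-98 + 5\right) \frac{1}{48} = \left(-93\right) \frac{1}{48} = - \frac{31}{16}$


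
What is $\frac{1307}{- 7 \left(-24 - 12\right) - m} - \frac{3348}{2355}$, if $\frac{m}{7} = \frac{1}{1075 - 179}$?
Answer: $\frac{19066156}{5064035} \approx 3.765$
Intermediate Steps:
$m = \frac{1}{128}$ ($m = \frac{7}{1075 - 179} = \frac{7}{896} = 7 \cdot \frac{1}{896} = \frac{1}{128} \approx 0.0078125$)
$\frac{1307}{- 7 \left(-24 - 12\right) - m} - \frac{3348}{2355} = \frac{1307}{- 7 \left(-24 - 12\right) - \frac{1}{128}} - \frac{3348}{2355} = \frac{1307}{\left(-7\right) \left(-36\right) - \frac{1}{128}} - \frac{1116}{785} = \frac{1307}{252 - \frac{1}{128}} - \frac{1116}{785} = \frac{1307}{\frac{32255}{128}} - \frac{1116}{785} = 1307 \cdot \frac{128}{32255} - \frac{1116}{785} = \frac{167296}{32255} - \frac{1116}{785} = \frac{19066156}{5064035}$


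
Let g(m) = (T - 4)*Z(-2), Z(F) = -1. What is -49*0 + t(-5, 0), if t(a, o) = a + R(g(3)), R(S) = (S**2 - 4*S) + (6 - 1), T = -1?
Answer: 5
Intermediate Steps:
g(m) = 5 (g(m) = (-1 - 4)*(-1) = -5*(-1) = 5)
R(S) = 5 + S**2 - 4*S (R(S) = (S**2 - 4*S) + 5 = 5 + S**2 - 4*S)
t(a, o) = 10 + a (t(a, o) = a + (5 + 5**2 - 4*5) = a + (5 + 25 - 20) = a + 10 = 10 + a)
-49*0 + t(-5, 0) = -49*0 + (10 - 5) = 0 + 5 = 5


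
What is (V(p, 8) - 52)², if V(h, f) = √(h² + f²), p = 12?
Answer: 2912 - 416*√13 ≈ 1412.1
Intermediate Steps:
V(h, f) = √(f² + h²)
(V(p, 8) - 52)² = (√(8² + 12²) - 52)² = (√(64 + 144) - 52)² = (√208 - 52)² = (4*√13 - 52)² = (-52 + 4*√13)²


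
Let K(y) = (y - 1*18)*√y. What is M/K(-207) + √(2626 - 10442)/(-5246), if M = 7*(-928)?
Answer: I*(-17039008*√23 - 15525*√1954)/40722075 ≈ -2.0235*I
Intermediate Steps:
K(y) = √y*(-18 + y) (K(y) = (y - 18)*√y = (-18 + y)*√y = √y*(-18 + y))
M = -6496
M/K(-207) + √(2626 - 10442)/(-5246) = -6496*(-I*√23/(69*(-18 - 207))) + √(2626 - 10442)/(-5246) = -6496*I*√23/15525 + √(-7816)*(-1/5246) = -6496*I*√23/15525 + (2*I*√1954)*(-1/5246) = -6496*I*√23/15525 - I*√1954/2623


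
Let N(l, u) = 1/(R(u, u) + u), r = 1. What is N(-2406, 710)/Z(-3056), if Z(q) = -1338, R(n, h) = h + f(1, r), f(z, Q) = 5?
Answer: -1/1906650 ≈ -5.2448e-7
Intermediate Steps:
R(n, h) = 5 + h (R(n, h) = h + 5 = 5 + h)
N(l, u) = 1/(5 + 2*u) (N(l, u) = 1/((5 + u) + u) = 1/(5 + 2*u))
N(-2406, 710)/Z(-3056) = 1/((5 + 2*710)*(-1338)) = -1/1338/(5 + 1420) = -1/1338/1425 = (1/1425)*(-1/1338) = -1/1906650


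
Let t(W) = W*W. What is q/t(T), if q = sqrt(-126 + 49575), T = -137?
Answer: sqrt(49449)/18769 ≈ 0.011848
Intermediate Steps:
t(W) = W**2
q = sqrt(49449) ≈ 222.37
q/t(T) = sqrt(49449)/((-137)**2) = sqrt(49449)/18769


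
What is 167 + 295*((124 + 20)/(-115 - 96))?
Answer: -7243/211 ≈ -34.327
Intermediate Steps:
167 + 295*((124 + 20)/(-115 - 96)) = 167 + 295*(144/(-211)) = 167 + 295*(144*(-1/211)) = 167 + 295*(-144/211) = 167 - 42480/211 = -7243/211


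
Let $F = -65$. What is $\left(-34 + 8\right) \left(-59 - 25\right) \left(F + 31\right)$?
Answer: $-74256$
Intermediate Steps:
$\left(-34 + 8\right) \left(-59 - 25\right) \left(F + 31\right) = \left(-34 + 8\right) \left(-59 - 25\right) \left(-65 + 31\right) = - 26 \left(\left(-84\right) \left(-34\right)\right) = \left(-26\right) 2856 = -74256$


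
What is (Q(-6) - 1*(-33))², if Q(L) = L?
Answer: 729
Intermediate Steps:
(Q(-6) - 1*(-33))² = (-6 - 1*(-33))² = (-6 + 33)² = 27² = 729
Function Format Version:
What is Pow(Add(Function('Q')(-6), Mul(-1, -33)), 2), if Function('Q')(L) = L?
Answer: 729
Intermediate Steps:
Pow(Add(Function('Q')(-6), Mul(-1, -33)), 2) = Pow(Add(-6, Mul(-1, -33)), 2) = Pow(Add(-6, 33), 2) = Pow(27, 2) = 729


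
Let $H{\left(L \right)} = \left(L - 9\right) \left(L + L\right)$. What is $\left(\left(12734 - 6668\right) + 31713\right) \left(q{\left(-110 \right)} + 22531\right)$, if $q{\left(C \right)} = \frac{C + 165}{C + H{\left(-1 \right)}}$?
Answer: $\frac{5107053371}{6} \approx 8.5118 \cdot 10^{8}$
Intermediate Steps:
$H{\left(L \right)} = 2 L \left(-9 + L\right)$ ($H{\left(L \right)} = \left(-9 + L\right) 2 L = 2 L \left(-9 + L\right)$)
$q{\left(C \right)} = \frac{165 + C}{20 + C}$ ($q{\left(C \right)} = \frac{C + 165}{C + 2 \left(-1\right) \left(-9 - 1\right)} = \frac{165 + C}{C + 2 \left(-1\right) \left(-10\right)} = \frac{165 + C}{C + 20} = \frac{165 + C}{20 + C}$)
$\left(\left(12734 - 6668\right) + 31713\right) \left(q{\left(-110 \right)} + 22531\right) = \left(\left(12734 - 6668\right) + 31713\right) \left(\frac{165 - 110}{20 - 110} + 22531\right) = \left(\left(12734 - 6668\right) + 31713\right) \left(\frac{1}{-90} \cdot 55 + 22531\right) = \left(6066 + 31713\right) \left(\left(- \frac{1}{90}\right) 55 + 22531\right) = 37779 \left(- \frac{11}{18} + 22531\right) = 37779 \cdot \frac{405547}{18} = \frac{5107053371}{6}$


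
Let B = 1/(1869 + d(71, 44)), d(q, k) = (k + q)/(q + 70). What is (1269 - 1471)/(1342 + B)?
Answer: -53256088/353810389 ≈ -0.15052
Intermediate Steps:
d(q, k) = (k + q)/(70 + q)
B = 141/263644 (B = 1/(1869 + (44 + 71)/(70 + 71)) = 1/(1869 + 115/141) = 1/(263644/141) = 141/263644 ≈ 0.00053481)
(1269 - 1471)/(1342 + B) = (1269 - 1471)/(1342 + 141/263644) = -202/353810389/263644 = -202*263644/353810389 = -53256088/353810389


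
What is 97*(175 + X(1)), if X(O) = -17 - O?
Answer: 15229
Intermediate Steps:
97*(175 + X(1)) = 97*(175 + (-17 - 1*1)) = 97*(175 + (-17 - 1)) = 97*(175 - 18) = 97*157 = 15229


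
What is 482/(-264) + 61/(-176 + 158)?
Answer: -2065/396 ≈ -5.2146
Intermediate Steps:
482/(-264) + 61/(-176 + 158) = 482*(-1/264) + 61/(-18) = -241/132 + 61*(-1/18) = -241/132 - 61/18 = -2065/396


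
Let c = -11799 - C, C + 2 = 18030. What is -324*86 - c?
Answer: 1963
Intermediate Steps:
C = 18028 (C = -2 + 18030 = 18028)
c = -29827 (c = -11799 - 1*18028 = -11799 - 18028 = -29827)
-324*86 - c = -324*86 - 1*(-29827) = -27864 + 29827 = 1963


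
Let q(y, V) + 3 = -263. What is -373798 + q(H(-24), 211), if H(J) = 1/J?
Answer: -374064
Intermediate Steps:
q(y, V) = -266 (q(y, V) = -3 - 263 = -266)
-373798 + q(H(-24), 211) = -373798 - 266 = -374064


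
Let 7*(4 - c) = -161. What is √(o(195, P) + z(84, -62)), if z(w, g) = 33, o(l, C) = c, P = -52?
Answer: 2*√15 ≈ 7.7460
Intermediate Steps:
c = 27 (c = 4 - ⅐*(-161) = 4 + 23 = 27)
o(l, C) = 27
√(o(195, P) + z(84, -62)) = √(27 + 33) = √60 = 2*√15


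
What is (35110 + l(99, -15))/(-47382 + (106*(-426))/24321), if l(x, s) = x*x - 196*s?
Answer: -387928057/384140926 ≈ -1.0099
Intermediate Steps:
l(x, s) = x**2 - 196*s
(35110 + l(99, -15))/(-47382 + (106*(-426))/24321) = (35110 + (99**2 - 196*(-15)))/(-47382 + (106*(-426))/24321) = (35110 + (9801 + 2940))/(-47382 - 45156*1/24321) = (35110 + 12741)/(-47382 - 15052/8107) = 47851/(-384140926/8107) = 47851*(-8107/384140926) = -387928057/384140926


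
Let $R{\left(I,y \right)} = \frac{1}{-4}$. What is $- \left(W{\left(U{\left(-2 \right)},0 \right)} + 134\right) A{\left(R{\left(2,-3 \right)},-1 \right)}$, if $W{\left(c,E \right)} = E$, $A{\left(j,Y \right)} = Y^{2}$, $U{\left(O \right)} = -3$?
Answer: $-134$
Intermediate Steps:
$R{\left(I,y \right)} = - \frac{1}{4}$
$- \left(W{\left(U{\left(-2 \right)},0 \right)} + 134\right) A{\left(R{\left(2,-3 \right)},-1 \right)} = - \left(0 + 134\right) \left(-1\right)^{2} = - 134 \cdot 1 = \left(-1\right) 134 = -134$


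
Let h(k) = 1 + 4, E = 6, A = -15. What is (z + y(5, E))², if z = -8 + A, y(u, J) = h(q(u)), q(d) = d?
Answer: 324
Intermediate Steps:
h(k) = 5
y(u, J) = 5
z = -23 (z = -8 - 15 = -23)
(z + y(5, E))² = (-23 + 5)² = (-18)² = 324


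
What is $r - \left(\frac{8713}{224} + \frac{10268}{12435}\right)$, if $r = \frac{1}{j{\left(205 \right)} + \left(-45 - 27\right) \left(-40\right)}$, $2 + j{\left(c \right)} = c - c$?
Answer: $- \frac{159218470373}{4008248160} \approx -39.723$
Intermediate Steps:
$j{\left(c \right)} = -2$ ($j{\left(c \right)} = -2 + \left(c - c\right) = -2 + 0 = -2$)
$r = \frac{1}{2878}$ ($r = \frac{1}{-2 + \left(-45 - 27\right) \left(-40\right)} = \frac{1}{-2 - -2880} = \frac{1}{-2 + 2880} = \frac{1}{2878} \approx 0.00034746$)
$r - \left(\frac{8713}{224} + \frac{10268}{12435}\right) = \frac{1}{2878} - \left(\frac{8713}{224} + \frac{10268}{12435}\right) = \frac{1}{2878} - \left(\frac{10268}{12435} + \frac{8713}{7 \cdot 32}\right) = \frac{1}{2878} - \left(\frac{10268}{12435} + \frac{8713}{224}\right) = \frac{1}{2878} - \frac{110646187}{2785440} = - \frac{159218470373}{4008248160}$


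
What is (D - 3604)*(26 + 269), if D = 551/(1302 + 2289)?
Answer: -200932465/189 ≈ -1.0631e+6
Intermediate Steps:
D = 29/189 (D = 551/3591 = 551*(1/3591) = 29/189 ≈ 0.15344)
(D - 3604)*(26 + 269) = (29/189 - 3604)*(26 + 269) = -681127/189*295 = -200932465/189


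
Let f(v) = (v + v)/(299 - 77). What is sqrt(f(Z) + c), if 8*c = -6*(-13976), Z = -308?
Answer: sqrt(129114534)/111 ≈ 102.37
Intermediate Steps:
c = 10482 (c = (-6*(-13976))/8 = (1/8)*83856 = 10482)
f(v) = v/111 (f(v) = (2*v)/222 = (2*v)*(1/222) = v/111)
sqrt(f(Z) + c) = sqrt((1/111)*(-308) + 10482) = sqrt(-308/111 + 10482) = sqrt(1163194/111) = sqrt(129114534)/111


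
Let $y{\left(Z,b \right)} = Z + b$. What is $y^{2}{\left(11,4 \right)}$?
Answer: $225$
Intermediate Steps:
$y^{2}{\left(11,4 \right)} = \left(11 + 4\right)^{2} = 15^{2} = 225$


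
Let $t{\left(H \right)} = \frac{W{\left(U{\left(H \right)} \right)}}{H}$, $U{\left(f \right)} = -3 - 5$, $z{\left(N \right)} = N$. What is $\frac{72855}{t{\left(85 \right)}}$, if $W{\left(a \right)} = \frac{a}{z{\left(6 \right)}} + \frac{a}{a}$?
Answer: $-18578025$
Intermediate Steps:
$U{\left(f \right)} = -8$ ($U{\left(f \right)} = -3 - 5 = -8$)
$W{\left(a \right)} = 1 + \frac{a}{6}$ ($W{\left(a \right)} = \frac{a}{6} + \frac{a}{a} = a \frac{1}{6} + 1 = \frac{a}{6} + 1 = 1 + \frac{a}{6}$)
$t{\left(H \right)} = - \frac{1}{3 H}$ ($t{\left(H \right)} = \frac{1 + \frac{1}{6} \left(-8\right)}{H} = \frac{1 - \frac{4}{3}}{H} = - \frac{1}{3 H}$)
$\frac{72855}{t{\left(85 \right)}} = \frac{72855}{\left(- \frac{1}{3}\right) \frac{1}{85}} = \frac{72855}{- \frac{1}{255}} = 72855 \left(-255\right) = -18578025$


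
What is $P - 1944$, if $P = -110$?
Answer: $-2054$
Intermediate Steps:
$P - 1944 = -110 - 1944 = -2054$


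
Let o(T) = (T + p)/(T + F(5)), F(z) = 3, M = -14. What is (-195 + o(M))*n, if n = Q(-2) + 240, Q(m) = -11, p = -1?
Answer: -487770/11 ≈ -44343.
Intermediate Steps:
n = 229 (n = -11 + 240 = 229)
o(T) = (-1 + T)/(3 + T) (o(T) = (T - 1)/(T + 3) = (-1 + T)/(3 + T))
(-195 + o(M))*n = (-195 + (-1 - 14)/(3 - 14))*229 = (-195 - 15/(-11))*229 = (-195 - 1/11*(-15))*229 = (-195 + 15/11)*229 = -2130/11*229 = -487770/11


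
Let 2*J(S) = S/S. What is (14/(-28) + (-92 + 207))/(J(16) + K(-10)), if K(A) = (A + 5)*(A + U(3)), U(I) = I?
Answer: 229/71 ≈ 3.2254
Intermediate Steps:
J(S) = ½ (J(S) = (S/S)/2 = (½)*1 = ½)
K(A) = (3 + A)*(5 + A) (K(A) = (A + 5)*(A + 3) = (5 + A)*(3 + A) = (3 + A)*(5 + A))
(14/(-28) + (-92 + 207))/(J(16) + K(-10)) = (14/(-28) + (-92 + 207))/(½ + (15 + (-10)² + 8*(-10))) = (14*(-1/28) + 115)/(½ + (15 + 100 - 80)) = (-½ + 115)/(½ + 35) = 229/(2*(71/2)) = (229/2)*(2/71) = 229/71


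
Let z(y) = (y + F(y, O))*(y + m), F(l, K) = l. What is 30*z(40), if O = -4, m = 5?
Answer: 108000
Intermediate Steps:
z(y) = 2*y*(5 + y) (z(y) = (y + y)*(y + 5) = (2*y)*(5 + y) = 2*y*(5 + y))
30*z(40) = 30*(2*40*(5 + 40)) = 30*(2*40*45) = 30*3600 = 108000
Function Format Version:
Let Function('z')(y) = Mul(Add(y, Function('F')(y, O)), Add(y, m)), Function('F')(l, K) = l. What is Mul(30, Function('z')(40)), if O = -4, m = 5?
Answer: 108000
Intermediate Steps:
Function('z')(y) = Mul(2, y, Add(5, y)) (Function('z')(y) = Mul(Add(y, y), Add(y, 5)) = Mul(Mul(2, y), Add(5, y)) = Mul(2, y, Add(5, y)))
Mul(30, Function('z')(40)) = Mul(30, Mul(2, 40, Add(5, 40))) = Mul(30, Mul(2, 40, 45)) = Mul(30, 3600) = 108000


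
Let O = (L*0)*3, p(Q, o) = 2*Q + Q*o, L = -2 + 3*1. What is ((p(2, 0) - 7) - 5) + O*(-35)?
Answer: -8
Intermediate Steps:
L = 1 (L = -2 + 3 = 1)
O = 0 (O = (1*0)*3 = 0*3 = 0)
((p(2, 0) - 7) - 5) + O*(-35) = ((2*(2 + 0) - 7) - 5) + 0*(-35) = ((2*2 - 7) - 5) + 0 = ((4 - 7) - 5) + 0 = (-3 - 5) + 0 = -8 + 0 = -8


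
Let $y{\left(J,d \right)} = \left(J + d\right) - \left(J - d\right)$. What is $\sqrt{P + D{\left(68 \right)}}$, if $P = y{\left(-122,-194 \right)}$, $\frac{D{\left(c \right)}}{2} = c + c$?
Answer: $2 i \sqrt{29} \approx 10.77 i$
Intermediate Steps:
$D{\left(c \right)} = 4 c$ ($D{\left(c \right)} = 2 \left(c + c\right) = 2 \cdot 2 c = 4 c$)
$y{\left(J,d \right)} = 2 d$
$P = -388$ ($P = 2 \left(-194\right) = -388$)
$\sqrt{P + D{\left(68 \right)}} = \sqrt{-388 + 4 \cdot 68} = \sqrt{-388 + 272} = \sqrt{-116} = 2 i \sqrt{29}$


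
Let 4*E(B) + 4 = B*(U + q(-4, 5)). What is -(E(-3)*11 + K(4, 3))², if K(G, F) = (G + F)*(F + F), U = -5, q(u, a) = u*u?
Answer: -57121/16 ≈ -3570.1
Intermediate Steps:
q(u, a) = u²
K(G, F) = 2*F*(F + G) (K(G, F) = (F + G)*(2*F) = 2*F*(F + G))
E(B) = -1 + 11*B/4 (E(B) = -1 + (B*(-5 + (-4)²))/4 = -1 + (B*(-5 + 16))/4 = -1 + (B*11)/4 = -1 + (11*B)/4 = -1 + 11*B/4)
-(E(-3)*11 + K(4, 3))² = -((-1 + (11/4)*(-3))*11 + 2*3*(3 + 4))² = -((-1 - 33/4)*11 + 2*3*7)² = -(-37/4*11 + 42)² = -(-407/4 + 42)² = -(-239/4)² = -1*57121/16 = -57121/16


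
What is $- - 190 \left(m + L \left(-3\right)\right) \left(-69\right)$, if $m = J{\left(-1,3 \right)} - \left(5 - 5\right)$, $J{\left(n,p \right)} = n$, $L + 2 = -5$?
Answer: $-262200$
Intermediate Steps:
$L = -7$ ($L = -2 - 5 = -7$)
$m = -1$ ($m = -1 - \left(5 - 5\right) = -1 - 0 = -1 + 0 = -1$)
$- - 190 \left(m + L \left(-3\right)\right) \left(-69\right) = - - 190 \left(-1 - -21\right) \left(-69\right) = - - 190 \left(-1 + 21\right) \left(-69\right) = - \left(-190\right) 20 \left(-69\right) = - \left(-3800\right) \left(-69\right) = \left(-1\right) 262200 = -262200$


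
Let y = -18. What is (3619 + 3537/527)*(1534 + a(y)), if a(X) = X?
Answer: 2896697000/527 ≈ 5.4966e+6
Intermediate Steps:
(3619 + 3537/527)*(1534 + a(y)) = (3619 + 3537/527)*(1534 - 18) = (3619 + 3537*(1/527))*1516 = (3619 + 3537/527)*1516 = (1910750/527)*1516 = 2896697000/527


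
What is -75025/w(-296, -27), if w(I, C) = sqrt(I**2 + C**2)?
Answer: -15005*sqrt(88345)/17669 ≈ -252.42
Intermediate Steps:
w(I, C) = sqrt(C**2 + I**2)
-75025/w(-296, -27) = -75025/sqrt((-27)**2 + (-296)**2) = -75025/sqrt(729 + 87616) = -75025*sqrt(88345)/88345 = -15005*sqrt(88345)/17669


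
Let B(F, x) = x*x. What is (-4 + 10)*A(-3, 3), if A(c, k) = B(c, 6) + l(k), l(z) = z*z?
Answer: 270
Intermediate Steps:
l(z) = z**2
B(F, x) = x**2
A(c, k) = 36 + k**2 (A(c, k) = 6**2 + k**2 = 36 + k**2)
(-4 + 10)*A(-3, 3) = (-4 + 10)*(36 + 3**2) = 6*(36 + 9) = 6*45 = 270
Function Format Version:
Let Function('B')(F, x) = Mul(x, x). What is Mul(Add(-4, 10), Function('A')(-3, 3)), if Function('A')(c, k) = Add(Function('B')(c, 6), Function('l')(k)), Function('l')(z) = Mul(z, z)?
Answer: 270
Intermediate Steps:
Function('l')(z) = Pow(z, 2)
Function('B')(F, x) = Pow(x, 2)
Function('A')(c, k) = Add(36, Pow(k, 2)) (Function('A')(c, k) = Add(Pow(6, 2), Pow(k, 2)) = Add(36, Pow(k, 2)))
Mul(Add(-4, 10), Function('A')(-3, 3)) = Mul(Add(-4, 10), Add(36, Pow(3, 2))) = Mul(6, Add(36, 9)) = Mul(6, 45) = 270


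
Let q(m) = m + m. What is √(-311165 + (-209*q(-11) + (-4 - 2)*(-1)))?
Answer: I*√306561 ≈ 553.68*I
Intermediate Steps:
q(m) = 2*m
√(-311165 + (-209*q(-11) + (-4 - 2)*(-1))) = √(-311165 + (-418*(-11) + (-4 - 2)*(-1))) = √(-311165 + (-209*(-22) - 6*(-1))) = √(-311165 + (4598 + 6)) = √(-311165 + 4604) = √(-306561) = I*√306561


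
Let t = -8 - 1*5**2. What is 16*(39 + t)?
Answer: 96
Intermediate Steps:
t = -33 (t = -8 - 1*25 = -8 - 25 = -33)
16*(39 + t) = 16*(39 - 33) = 16*6 = 96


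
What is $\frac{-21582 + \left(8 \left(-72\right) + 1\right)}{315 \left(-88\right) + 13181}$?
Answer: $\frac{22157}{14539} \approx 1.524$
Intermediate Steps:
$\frac{-21582 + \left(8 \left(-72\right) + 1\right)}{315 \left(-88\right) + 13181} = \frac{-21582 + \left(-576 + 1\right)}{-27720 + 13181} = \frac{-21582 - 575}{-14539} = \left(-22157\right) \left(- \frac{1}{14539}\right) = \frac{22157}{14539}$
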